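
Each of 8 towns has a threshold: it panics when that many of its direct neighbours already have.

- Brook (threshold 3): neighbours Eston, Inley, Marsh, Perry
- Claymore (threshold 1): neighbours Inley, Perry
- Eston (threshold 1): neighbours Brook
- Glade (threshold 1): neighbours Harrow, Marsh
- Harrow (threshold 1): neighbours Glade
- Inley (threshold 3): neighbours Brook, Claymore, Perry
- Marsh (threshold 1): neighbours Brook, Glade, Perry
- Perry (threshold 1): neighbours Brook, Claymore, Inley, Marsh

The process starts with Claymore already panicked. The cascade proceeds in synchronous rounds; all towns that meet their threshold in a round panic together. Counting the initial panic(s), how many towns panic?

Round 1 — Claymore panics (initial).
Round 2 — checking thresholds:
  Inley: 1 of 3 neighbours < 3, holds.
  Perry: 1 of 4 neighbours ≥ 1, panics.
Round 3 — checking thresholds:
  Brook: 1 of 4 neighbours < 3, holds.
  Inley: 2 of 3 neighbours < 3, holds.
  Marsh: 1 of 3 neighbours ≥ 1, panics.
Round 4 — checking thresholds:
  Brook: 2 of 4 neighbours < 3, holds.
  Glade: 1 of 2 neighbours ≥ 1, panics.
  Inley: 2 of 3 neighbours < 3, holds.
Round 5 — checking thresholds:
  Brook: 2 of 4 neighbours < 3, holds.
  Harrow: 1 of 1 neighbours ≥ 1, panics.
  Inley: 2 of 3 neighbours < 3, holds.
Round 6 — no new panics; cascade stops.

5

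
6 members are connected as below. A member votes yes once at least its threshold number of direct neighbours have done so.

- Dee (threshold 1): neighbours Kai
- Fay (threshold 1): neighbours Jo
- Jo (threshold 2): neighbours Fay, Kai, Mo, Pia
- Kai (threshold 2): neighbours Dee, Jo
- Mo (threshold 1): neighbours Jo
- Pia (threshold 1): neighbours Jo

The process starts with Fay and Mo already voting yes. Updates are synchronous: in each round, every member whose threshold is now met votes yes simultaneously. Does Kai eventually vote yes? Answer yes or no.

no

Round 1 — Fay, Mo vote yes (initial).
Round 2 — checking thresholds:
  Jo: 2 of 4 neighbours ≥ 2, votes yes.
Round 3 — checking thresholds:
  Kai: 1 of 2 neighbours < 2, not yet.
  Pia: 1 of 1 neighbours ≥ 1, votes yes.
Round 4 — no new yes votes; cascade stops.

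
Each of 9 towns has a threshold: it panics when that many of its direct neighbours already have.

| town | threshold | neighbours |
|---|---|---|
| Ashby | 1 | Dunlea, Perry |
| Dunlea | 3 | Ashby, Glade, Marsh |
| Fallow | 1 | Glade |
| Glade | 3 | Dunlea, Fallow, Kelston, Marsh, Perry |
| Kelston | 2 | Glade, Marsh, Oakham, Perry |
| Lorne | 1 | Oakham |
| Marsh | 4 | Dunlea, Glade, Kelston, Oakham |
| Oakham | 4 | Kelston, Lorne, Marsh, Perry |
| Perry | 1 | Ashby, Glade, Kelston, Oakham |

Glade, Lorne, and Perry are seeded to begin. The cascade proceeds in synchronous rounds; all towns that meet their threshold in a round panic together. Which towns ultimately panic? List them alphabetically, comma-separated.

Round 1 — Glade, Lorne, Perry panic (initial).
Round 2 — checking thresholds:
  Ashby: 1 of 2 neighbours ≥ 1, panics.
  Dunlea: 1 of 3 neighbours < 3, below threshold.
  Fallow: 1 of 1 neighbours ≥ 1, panics.
  Kelston: 2 of 4 neighbours ≥ 2, panics.
  Marsh: 1 of 4 neighbours < 4, below threshold.
  Oakham: 2 of 4 neighbours < 4, below threshold.
Round 3 — no new panics; cascade stops.

Ashby, Fallow, Glade, Kelston, Lorne, Perry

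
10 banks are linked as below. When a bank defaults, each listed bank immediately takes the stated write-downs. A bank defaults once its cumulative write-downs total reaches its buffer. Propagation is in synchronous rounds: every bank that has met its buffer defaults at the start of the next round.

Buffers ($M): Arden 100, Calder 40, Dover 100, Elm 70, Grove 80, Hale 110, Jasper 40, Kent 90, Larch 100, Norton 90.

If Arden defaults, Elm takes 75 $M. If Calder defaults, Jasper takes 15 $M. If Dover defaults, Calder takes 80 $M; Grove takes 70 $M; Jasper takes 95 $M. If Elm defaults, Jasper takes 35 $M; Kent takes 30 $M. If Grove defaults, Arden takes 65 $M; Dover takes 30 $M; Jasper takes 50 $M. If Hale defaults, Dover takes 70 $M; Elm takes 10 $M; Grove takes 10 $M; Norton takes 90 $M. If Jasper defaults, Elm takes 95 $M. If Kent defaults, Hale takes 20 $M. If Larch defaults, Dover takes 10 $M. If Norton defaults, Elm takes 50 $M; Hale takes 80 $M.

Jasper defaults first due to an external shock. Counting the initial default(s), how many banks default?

2

Round 1 — Jasper defaults (initial).
  Elm: +95 → 95 ≥ 70
Round 2 — Elm defaults.
  Kent: +30 → 30 < 90
No further defaults.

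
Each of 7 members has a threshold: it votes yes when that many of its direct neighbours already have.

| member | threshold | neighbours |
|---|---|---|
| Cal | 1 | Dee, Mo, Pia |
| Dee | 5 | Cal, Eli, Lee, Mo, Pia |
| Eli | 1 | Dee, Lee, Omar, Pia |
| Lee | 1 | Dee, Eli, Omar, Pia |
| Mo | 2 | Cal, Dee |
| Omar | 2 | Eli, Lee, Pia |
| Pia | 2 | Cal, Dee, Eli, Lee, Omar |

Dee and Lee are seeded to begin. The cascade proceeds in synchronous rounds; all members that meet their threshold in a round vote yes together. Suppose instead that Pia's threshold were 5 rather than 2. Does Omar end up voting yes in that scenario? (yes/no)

With Pia's threshold at 5:
Round 1 — Dee, Lee vote yes (initial).
Round 2 — checking thresholds:
  Cal: 1 of 3 neighbours ≥ 1, votes yes.
  Eli: 2 of 4 neighbours ≥ 1, votes yes.
  Mo: 1 of 2 neighbours < 2, not yet.
  Omar: 1 of 3 neighbours < 2, not yet.
  Pia: 2 of 5 neighbours < 5, not yet.
Round 3 — checking thresholds:
  Mo: 2 of 2 neighbours ≥ 2, votes yes.
  Omar: 2 of 3 neighbours ≥ 2, votes yes.
  Pia: 4 of 5 neighbours < 5, not yet.
Round 4 — checking thresholds:
  Pia: 5 of 5 neighbours ≥ 5, votes yes.
Round 5 — no new yes votes; cascade stops.

yes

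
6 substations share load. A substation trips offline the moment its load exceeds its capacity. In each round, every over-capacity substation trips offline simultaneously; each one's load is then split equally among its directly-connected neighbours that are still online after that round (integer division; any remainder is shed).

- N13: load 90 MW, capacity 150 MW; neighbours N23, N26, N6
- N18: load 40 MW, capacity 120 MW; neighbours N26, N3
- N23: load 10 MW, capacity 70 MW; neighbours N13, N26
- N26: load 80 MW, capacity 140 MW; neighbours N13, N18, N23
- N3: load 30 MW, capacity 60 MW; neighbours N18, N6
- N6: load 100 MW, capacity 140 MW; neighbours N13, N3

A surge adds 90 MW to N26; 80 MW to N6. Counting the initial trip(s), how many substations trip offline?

6

Round 1 — N26 at 170 > 140; N6 at 180 > 140. N26, N6 trip offline.
  N26 sheds 170 MW to N13, N18, N23: 56 each (2 lost).
    N13: 90+56 = 146 ≤ 150
    N18: 40+56 = 96 ≤ 120
    N23: 10+56 = 66 ≤ 70
  N6 sheds 180 MW to N13, N3: 90 each.
    N13: 146+90 = 236 > 150
    N3: 30+90 = 120 > 60
Round 2 — N13, N3 trip offline.
  N13 sheds 236 MW to N23: 236 each.
    N23: 66+236 = 302 > 70
  N3 sheds 120 MW to N18: 120 each.
    N18: 96+120 = 216 > 120
Round 3 — N18, N23 trip offline.
  N18 sheds 216 MW: no online neighbours, lost.
  N23 sheds 302 MW: no online neighbours, lost.
No further trips.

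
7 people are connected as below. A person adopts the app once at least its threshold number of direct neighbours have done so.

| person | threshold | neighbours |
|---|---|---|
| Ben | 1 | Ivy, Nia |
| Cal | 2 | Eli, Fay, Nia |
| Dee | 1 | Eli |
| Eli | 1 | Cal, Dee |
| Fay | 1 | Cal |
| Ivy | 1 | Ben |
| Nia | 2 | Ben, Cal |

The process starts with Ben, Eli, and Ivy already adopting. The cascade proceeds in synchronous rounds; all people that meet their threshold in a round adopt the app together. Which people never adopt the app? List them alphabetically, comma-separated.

Cal, Fay, Nia

Round 1 — Ben, Eli, Ivy adopt the app (initial).
Round 2 — checking thresholds:
  Cal: 1 of 3 neighbours < 2, not yet.
  Dee: 1 of 1 neighbours ≥ 1, adopts the app.
  Nia: 1 of 2 neighbours < 2, not yet.
Round 3 — no new adoptions; cascade stops.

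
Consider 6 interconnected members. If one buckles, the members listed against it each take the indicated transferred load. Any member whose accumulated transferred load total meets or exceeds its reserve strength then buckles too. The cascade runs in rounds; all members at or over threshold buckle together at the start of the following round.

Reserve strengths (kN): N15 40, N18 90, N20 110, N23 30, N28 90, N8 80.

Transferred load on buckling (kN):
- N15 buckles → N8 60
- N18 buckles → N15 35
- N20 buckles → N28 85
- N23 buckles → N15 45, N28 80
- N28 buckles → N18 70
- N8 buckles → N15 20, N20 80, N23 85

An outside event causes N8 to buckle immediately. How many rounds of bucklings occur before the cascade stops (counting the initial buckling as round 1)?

Round 1 — N8 buckles (initial).
  N15: +20 → 20 < 40
  N20: +80 → 80 < 110
  N23: +85 → 85 ≥ 30
Round 2 — N23 buckles.
  N15: +45 → 65 ≥ 40
  N28: +80 → 80 < 90
Round 3 — N15 buckles.
No further bucklings.

3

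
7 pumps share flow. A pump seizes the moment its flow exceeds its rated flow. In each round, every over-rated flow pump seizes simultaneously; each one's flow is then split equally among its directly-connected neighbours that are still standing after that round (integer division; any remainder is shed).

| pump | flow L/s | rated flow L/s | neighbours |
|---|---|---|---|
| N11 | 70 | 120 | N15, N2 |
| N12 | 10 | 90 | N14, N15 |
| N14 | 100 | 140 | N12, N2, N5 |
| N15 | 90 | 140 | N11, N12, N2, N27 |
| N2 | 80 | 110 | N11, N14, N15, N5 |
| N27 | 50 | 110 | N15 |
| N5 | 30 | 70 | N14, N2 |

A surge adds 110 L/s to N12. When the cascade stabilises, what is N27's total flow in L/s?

Round 1 — N12 at 120 > 90. N12 seizes.
  N12 sheds 120 L/s to N14, N15: 60 each.
    N14: 100+60 = 160 > 140
    N15: 90+60 = 150 > 140
Round 2 — N14, N15 seize.
  N14 sheds 160 L/s to N2, N5: 80 each.
    N2: 80+80 = 160 > 110
    N5: 30+80 = 110 > 70
  N15 sheds 150 L/s to N11, N2, N27: 50 each.
    N11: 70+50 = 120 ≤ 120
    N2: 160+50 = 210 > 110
    N27: 50+50 = 100 ≤ 110
Round 3 — N2, N5 seize.
  N2 sheds 210 L/s to N11: 210 each.
    N11: 120+210 = 330 > 120
  N5 sheds 110 L/s: no online neighbours, lost.
Round 4 — N11 seizes.
  N11 sheds 330 L/s: no online neighbours, lost.
No further seizures.

100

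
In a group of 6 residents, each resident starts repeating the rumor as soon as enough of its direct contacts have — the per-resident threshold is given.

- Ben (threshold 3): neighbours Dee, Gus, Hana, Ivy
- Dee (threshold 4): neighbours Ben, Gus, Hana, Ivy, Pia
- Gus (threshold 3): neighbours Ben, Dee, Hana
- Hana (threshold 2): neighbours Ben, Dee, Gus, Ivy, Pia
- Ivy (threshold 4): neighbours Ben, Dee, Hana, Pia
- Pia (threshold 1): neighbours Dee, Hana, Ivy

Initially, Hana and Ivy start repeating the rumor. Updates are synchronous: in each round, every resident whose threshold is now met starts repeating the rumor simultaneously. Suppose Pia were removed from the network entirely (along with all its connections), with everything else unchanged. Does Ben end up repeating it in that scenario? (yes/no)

With Pia removed:
Round 1 — Hana, Ivy start repeating the rumor (initial).
Round 2 — no new spreads; cascade stops.

no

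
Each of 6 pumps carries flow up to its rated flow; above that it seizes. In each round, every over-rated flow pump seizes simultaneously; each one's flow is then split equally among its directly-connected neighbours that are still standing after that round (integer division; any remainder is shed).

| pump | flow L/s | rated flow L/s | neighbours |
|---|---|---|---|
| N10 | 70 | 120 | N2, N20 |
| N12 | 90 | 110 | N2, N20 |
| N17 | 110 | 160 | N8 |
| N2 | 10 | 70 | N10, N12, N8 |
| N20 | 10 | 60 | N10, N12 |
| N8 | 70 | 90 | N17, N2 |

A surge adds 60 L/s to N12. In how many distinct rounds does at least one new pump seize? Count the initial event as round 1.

4

Round 1 — N12 at 150 > 110. N12 seizes.
  N12 sheds 150 L/s to N2, N20: 75 each.
    N2: 10+75 = 85 > 70
    N20: 10+75 = 85 > 60
Round 2 — N2, N20 seize.
  N2 sheds 85 L/s to N10, N8: 42 each (1 lost).
    N10: 70+42 = 112 ≤ 120
    N8: 70+42 = 112 > 90
  N20 sheds 85 L/s to N10: 85 each.
    N10: 112+85 = 197 > 120
Round 3 — N10, N8 seize.
  N10 sheds 197 L/s: no online neighbours, lost.
  N8 sheds 112 L/s to N17: 112 each.
    N17: 110+112 = 222 > 160
Round 4 — N17 seizes.
  N17 sheds 222 L/s: no online neighbours, lost.
No further seizures.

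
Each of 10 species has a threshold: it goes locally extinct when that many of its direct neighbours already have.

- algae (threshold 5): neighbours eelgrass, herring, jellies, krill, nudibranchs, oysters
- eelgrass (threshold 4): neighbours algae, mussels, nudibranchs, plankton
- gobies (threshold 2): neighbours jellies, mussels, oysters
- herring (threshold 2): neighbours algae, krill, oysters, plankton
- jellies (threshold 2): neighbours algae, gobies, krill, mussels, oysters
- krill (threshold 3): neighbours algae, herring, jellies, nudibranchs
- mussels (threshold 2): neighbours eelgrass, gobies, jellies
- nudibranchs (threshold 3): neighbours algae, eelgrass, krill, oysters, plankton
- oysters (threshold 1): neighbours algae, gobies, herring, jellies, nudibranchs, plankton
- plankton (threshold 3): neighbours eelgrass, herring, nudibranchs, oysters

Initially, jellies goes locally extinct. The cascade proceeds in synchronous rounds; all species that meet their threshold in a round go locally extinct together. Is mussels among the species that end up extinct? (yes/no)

yes

Round 1 — jellies goes locally extinct (initial).
Round 2 — checking thresholds:
  algae: 1 of 6 neighbours < 5, holds.
  gobies: 1 of 3 neighbours < 2, holds.
  krill: 1 of 4 neighbours < 3, holds.
  mussels: 1 of 3 neighbours < 2, holds.
  oysters: 1 of 6 neighbours ≥ 1, goes locally extinct.
Round 3 — checking thresholds:
  algae: 2 of 6 neighbours < 5, holds.
  gobies: 2 of 3 neighbours ≥ 2, goes locally extinct.
  herring: 1 of 4 neighbours < 2, holds.
  krill: 1 of 4 neighbours < 3, holds.
  mussels: 1 of 3 neighbours < 2, holds.
  nudibranchs: 1 of 5 neighbours < 3, holds.
  plankton: 1 of 4 neighbours < 3, holds.
Round 4 — checking thresholds:
  algae: 2 of 6 neighbours < 5, holds.
  herring: 1 of 4 neighbours < 2, holds.
  krill: 1 of 4 neighbours < 3, holds.
  mussels: 2 of 3 neighbours ≥ 2, goes locally extinct.
  nudibranchs: 1 of 5 neighbours < 3, holds.
  plankton: 1 of 4 neighbours < 3, holds.
Round 5 — no new extinctions; cascade stops.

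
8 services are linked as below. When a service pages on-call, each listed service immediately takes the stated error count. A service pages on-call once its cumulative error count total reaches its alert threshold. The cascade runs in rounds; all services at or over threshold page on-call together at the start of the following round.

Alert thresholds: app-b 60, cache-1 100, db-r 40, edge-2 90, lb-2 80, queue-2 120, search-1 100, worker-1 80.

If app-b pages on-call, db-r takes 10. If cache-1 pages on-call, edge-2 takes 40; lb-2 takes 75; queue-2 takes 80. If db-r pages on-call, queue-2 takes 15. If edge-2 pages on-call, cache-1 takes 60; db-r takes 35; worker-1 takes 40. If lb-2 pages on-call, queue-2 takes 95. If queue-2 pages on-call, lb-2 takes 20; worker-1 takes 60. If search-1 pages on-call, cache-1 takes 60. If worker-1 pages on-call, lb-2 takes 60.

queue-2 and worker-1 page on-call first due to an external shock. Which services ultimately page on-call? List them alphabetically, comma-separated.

Round 1 — queue-2, worker-1 page on-call (initial).
  lb-2: +20+60 → 80 ≥ 80
Round 2 — lb-2 pages on-call.
No further pages.

lb-2, queue-2, worker-1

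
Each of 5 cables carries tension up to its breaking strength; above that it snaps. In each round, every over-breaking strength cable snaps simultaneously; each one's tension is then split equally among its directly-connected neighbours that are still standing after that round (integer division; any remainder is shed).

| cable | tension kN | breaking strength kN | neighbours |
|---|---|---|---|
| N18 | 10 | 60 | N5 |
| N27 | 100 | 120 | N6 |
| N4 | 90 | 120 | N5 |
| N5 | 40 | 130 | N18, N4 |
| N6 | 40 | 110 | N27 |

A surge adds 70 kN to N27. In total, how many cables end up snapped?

Round 1 — N27 at 170 > 120. N27 snaps.
  N27 sheds 170 kN to N6: 170 each.
    N6: 40+170 = 210 > 110
Round 2 — N6 snaps.
  N6 sheds 210 kN: no online neighbours, lost.
No further breaks.

2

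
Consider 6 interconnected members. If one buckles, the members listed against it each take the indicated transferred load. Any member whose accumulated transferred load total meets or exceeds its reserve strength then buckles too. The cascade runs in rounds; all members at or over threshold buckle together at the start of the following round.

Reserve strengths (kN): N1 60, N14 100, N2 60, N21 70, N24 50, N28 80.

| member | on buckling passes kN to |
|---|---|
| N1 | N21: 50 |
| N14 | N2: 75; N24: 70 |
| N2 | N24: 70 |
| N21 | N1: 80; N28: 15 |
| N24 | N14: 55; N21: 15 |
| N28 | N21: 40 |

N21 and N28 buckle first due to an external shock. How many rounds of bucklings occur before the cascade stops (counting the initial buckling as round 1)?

Round 1 — N21, N28 buckle (initial).
  N1: +80 → 80 ≥ 60
Round 2 — N1 buckles.
No further bucklings.

2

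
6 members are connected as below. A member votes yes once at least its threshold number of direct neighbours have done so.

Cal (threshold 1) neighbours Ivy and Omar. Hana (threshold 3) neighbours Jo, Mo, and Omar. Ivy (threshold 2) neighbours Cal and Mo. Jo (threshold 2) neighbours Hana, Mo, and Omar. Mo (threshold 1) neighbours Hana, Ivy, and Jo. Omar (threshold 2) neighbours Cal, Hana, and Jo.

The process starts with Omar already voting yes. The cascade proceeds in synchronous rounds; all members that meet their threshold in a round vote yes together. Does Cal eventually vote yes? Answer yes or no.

Round 1 — Omar votes yes (initial).
Round 2 — checking thresholds:
  Cal: 1 of 2 neighbours ≥ 1, votes yes.
  Hana: 1 of 3 neighbours < 3, below threshold.
  Jo: 1 of 3 neighbours < 2, below threshold.
Round 3 — no new yes votes; cascade stops.

yes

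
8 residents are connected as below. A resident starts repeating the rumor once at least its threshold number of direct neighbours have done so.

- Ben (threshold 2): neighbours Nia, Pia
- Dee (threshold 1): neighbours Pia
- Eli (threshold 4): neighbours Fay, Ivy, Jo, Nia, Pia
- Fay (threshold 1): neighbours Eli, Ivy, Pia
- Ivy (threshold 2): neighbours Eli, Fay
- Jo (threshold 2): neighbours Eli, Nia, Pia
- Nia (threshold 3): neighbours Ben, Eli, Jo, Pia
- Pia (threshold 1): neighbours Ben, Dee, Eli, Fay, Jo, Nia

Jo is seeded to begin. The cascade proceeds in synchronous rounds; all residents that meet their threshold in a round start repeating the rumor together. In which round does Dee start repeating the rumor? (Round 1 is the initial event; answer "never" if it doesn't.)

3

Round 1 — Jo starts repeating the rumor (initial).
Round 2 — checking thresholds:
  Eli: 1 of 5 neighbours < 4, below threshold.
  Nia: 1 of 4 neighbours < 3, below threshold.
  Pia: 1 of 6 neighbours ≥ 1, starts repeating the rumor.
Round 3 — checking thresholds:
  Ben: 1 of 2 neighbours < 2, below threshold.
  Dee: 1 of 1 neighbours ≥ 1, starts repeating the rumor.
  Eli: 2 of 5 neighbours < 4, below threshold.
  Fay: 1 of 3 neighbours ≥ 1, starts repeating the rumor.
  Nia: 2 of 4 neighbours < 3, below threshold.
Round 4 — no new spreads; cascade stops.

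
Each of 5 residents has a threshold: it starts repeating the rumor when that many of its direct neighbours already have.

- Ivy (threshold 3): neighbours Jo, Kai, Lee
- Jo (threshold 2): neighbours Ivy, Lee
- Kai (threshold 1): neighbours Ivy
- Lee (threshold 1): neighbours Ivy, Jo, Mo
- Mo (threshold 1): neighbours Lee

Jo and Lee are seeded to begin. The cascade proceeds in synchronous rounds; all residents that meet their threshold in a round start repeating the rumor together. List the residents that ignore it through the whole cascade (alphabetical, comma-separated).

Round 1 — Jo, Lee start repeating the rumor (initial).
Round 2 — checking thresholds:
  Ivy: 2 of 3 neighbours < 3, not yet.
  Mo: 1 of 1 neighbours ≥ 1, starts repeating the rumor.
Round 3 — no new spreads; cascade stops.

Ivy, Kai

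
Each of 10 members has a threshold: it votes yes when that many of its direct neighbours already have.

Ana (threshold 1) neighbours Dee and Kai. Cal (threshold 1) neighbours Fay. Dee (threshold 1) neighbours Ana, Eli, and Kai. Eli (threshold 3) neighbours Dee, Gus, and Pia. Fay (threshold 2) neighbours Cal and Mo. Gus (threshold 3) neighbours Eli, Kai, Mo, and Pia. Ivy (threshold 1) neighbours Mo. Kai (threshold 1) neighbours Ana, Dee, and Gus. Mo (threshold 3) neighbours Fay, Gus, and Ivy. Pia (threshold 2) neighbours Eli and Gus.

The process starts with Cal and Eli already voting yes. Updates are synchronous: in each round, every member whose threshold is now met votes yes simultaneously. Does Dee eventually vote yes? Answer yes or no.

Round 1 — Cal, Eli vote yes (initial).
Round 2 — checking thresholds:
  Dee: 1 of 3 neighbours ≥ 1, votes yes.
  Fay: 1 of 2 neighbours < 2, not yet.
  Gus: 1 of 4 neighbours < 3, not yet.
  Pia: 1 of 2 neighbours < 2, not yet.
Round 3 — checking thresholds:
  Ana: 1 of 2 neighbours ≥ 1, votes yes.
  Fay: 1 of 2 neighbours < 2, not yet.
  Gus: 1 of 4 neighbours < 3, not yet.
  Kai: 1 of 3 neighbours ≥ 1, votes yes.
  Pia: 1 of 2 neighbours < 2, not yet.
Round 4 — no new yes votes; cascade stops.

yes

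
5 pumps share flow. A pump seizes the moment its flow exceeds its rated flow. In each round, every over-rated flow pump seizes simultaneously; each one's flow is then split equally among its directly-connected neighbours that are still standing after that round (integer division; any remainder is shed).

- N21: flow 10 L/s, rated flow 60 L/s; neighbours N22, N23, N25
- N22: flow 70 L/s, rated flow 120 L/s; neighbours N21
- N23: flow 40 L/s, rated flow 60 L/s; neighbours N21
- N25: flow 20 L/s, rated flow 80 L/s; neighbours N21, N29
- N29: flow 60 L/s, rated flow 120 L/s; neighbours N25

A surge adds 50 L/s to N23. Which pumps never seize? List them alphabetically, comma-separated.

N22, N25, N29

Round 1 — N23 at 90 > 60. N23 seizes.
  N23 sheds 90 L/s to N21: 90 each.
    N21: 10+90 = 100 > 60
Round 2 — N21 seizes.
  N21 sheds 100 L/s to N22, N25: 50 each.
    N22: 70+50 = 120 ≤ 120
    N25: 20+50 = 70 ≤ 80
No further seizures.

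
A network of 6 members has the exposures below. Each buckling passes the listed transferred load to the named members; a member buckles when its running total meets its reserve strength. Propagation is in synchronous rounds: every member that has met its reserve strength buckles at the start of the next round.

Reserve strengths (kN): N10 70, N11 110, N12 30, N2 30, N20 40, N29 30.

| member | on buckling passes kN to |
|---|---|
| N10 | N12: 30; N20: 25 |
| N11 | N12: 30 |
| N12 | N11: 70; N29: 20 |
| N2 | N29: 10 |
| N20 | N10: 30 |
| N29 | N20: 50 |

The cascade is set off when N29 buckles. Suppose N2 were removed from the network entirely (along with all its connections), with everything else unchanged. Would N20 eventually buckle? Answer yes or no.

yes

With N2 removed:
Round 1 — N29 buckles (initial).
  N20: +50 → 50 ≥ 40
Round 2 — N20 buckles.
  N10: +30 → 30 < 70
No further bucklings.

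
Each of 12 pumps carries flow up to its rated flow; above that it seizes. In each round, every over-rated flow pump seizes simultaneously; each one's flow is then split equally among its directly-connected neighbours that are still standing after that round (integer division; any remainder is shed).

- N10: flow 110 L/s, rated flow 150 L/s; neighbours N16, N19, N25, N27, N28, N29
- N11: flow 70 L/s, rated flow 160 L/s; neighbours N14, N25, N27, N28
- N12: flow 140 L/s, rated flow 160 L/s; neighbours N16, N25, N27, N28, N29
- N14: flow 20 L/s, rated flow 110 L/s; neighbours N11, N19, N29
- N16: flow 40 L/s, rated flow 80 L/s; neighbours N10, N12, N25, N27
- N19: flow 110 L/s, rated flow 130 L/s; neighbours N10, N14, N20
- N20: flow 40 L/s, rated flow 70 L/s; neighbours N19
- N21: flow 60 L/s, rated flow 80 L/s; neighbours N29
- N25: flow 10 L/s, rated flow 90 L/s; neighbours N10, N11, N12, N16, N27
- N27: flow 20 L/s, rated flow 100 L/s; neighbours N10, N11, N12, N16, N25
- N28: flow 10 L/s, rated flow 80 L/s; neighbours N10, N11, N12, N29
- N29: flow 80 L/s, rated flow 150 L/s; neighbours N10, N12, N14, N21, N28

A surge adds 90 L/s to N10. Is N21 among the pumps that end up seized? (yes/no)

Round 1 — N10 at 200 > 150. N10 seizes.
  N10 sheds 200 L/s to N16, N19, N25, N27, N28, N29: 33 each (2 lost).
    N16: 40+33 = 73 ≤ 80
    N19: 110+33 = 143 > 130
    N25: 10+33 = 43 ≤ 90
    N27: 20+33 = 53 ≤ 100
    N28: 10+33 = 43 ≤ 80
    N29: 80+33 = 113 ≤ 150
Round 2 — N19 seizes.
  N19 sheds 143 L/s to N14, N20: 71 each (1 lost).
    N14: 20+71 = 91 ≤ 110
    N20: 40+71 = 111 > 70
Round 3 — N20 seizes.
  N20 sheds 111 L/s: no online neighbours, lost.
No further seizures.

no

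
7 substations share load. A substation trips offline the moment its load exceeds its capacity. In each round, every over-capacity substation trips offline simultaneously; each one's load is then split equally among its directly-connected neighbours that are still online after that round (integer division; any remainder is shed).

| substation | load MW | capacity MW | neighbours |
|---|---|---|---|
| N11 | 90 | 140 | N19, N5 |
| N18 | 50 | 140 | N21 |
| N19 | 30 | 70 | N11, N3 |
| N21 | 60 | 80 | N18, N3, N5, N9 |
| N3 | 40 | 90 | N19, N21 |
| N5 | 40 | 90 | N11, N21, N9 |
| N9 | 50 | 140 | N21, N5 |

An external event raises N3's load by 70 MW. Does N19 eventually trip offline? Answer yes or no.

Round 1 — N3 at 110 > 90. N3 trips offline.
  N3 sheds 110 MW to N19, N21: 55 each.
    N19: 30+55 = 85 > 70
    N21: 60+55 = 115 > 80
Round 2 — N19, N21 trip offline.
  N19 sheds 85 MW to N11: 85 each.
    N11: 90+85 = 175 > 140
  N21 sheds 115 MW to N18, N5, N9: 38 each (1 lost).
    N18: 50+38 = 88 ≤ 140
    N5: 40+38 = 78 ≤ 90
    N9: 50+38 = 88 ≤ 140
Round 3 — N11 trips offline.
  N11 sheds 175 MW to N5: 175 each.
    N5: 78+175 = 253 > 90
Round 4 — N5 trips offline.
  N5 sheds 253 MW to N9: 253 each.
    N9: 88+253 = 341 > 140
Round 5 — N9 trips offline.
  N9 sheds 341 MW: no online neighbours, lost.
No further trips.

yes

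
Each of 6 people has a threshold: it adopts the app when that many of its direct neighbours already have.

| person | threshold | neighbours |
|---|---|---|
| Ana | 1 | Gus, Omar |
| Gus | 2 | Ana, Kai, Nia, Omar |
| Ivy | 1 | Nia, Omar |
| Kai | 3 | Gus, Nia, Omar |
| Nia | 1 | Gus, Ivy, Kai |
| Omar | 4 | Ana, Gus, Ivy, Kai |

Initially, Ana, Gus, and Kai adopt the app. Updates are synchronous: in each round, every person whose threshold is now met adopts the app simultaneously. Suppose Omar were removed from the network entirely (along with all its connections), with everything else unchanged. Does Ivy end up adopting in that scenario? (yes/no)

With Omar removed:
Round 1 — Ana, Gus, Kai adopt the app (initial).
Round 2 — checking thresholds:
  Nia: 2 of 3 neighbours ≥ 1, adopts the app.
Round 3 — checking thresholds:
  Ivy: 1 of 1 neighbours ≥ 1, adopts the app.
Round 4 — no new adoptions; cascade stops.

yes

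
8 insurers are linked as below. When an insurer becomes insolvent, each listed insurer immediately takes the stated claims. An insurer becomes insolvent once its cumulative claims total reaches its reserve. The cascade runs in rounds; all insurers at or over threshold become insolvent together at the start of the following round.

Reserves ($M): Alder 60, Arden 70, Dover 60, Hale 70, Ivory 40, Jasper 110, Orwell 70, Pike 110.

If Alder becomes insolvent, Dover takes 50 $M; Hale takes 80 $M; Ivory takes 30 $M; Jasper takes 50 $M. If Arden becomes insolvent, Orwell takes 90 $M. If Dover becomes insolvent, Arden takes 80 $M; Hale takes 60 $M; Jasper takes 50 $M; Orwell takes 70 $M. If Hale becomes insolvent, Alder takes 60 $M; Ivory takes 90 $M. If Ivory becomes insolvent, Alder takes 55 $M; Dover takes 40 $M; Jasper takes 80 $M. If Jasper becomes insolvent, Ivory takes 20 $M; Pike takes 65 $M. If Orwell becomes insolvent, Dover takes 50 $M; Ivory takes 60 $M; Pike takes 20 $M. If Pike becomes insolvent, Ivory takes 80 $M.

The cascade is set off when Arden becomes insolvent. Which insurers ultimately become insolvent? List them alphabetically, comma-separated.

Round 1 — Arden becomes insolvent (initial).
  Orwell: +90 → 90 ≥ 70
Round 2 — Orwell becomes insolvent.
  Dover: +50 → 50 < 60
  Ivory: +60 → 60 ≥ 40
  Pike: +20 → 20 < 110
Round 3 — Ivory becomes insolvent.
  Alder: +55 → 55 < 60
  Dover: +40 → 90 ≥ 60
  Jasper: +80 → 80 < 110
Round 4 — Dover becomes insolvent.
  Hale: +60 → 60 < 70
  Jasper: +50 → 130 ≥ 110
Round 5 — Jasper becomes insolvent.
  Pike: +65 → 85 < 110
No further insolvencies.

Arden, Dover, Ivory, Jasper, Orwell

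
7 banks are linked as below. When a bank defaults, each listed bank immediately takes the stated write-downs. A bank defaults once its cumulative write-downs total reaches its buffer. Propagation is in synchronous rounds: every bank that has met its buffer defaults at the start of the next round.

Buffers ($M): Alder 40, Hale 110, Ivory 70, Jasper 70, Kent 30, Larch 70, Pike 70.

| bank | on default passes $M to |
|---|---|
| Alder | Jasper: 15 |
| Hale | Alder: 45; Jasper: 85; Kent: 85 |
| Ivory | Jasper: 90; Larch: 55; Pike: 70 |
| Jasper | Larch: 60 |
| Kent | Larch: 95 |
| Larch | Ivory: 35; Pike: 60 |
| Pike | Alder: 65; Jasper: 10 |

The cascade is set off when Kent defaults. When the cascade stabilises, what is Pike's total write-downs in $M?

Round 1 — Kent defaults (initial).
  Larch: +95 → 95 ≥ 70
Round 2 — Larch defaults.
  Ivory: +35 → 35 < 70
  Pike: +60 → 60 < 70
No further defaults.

60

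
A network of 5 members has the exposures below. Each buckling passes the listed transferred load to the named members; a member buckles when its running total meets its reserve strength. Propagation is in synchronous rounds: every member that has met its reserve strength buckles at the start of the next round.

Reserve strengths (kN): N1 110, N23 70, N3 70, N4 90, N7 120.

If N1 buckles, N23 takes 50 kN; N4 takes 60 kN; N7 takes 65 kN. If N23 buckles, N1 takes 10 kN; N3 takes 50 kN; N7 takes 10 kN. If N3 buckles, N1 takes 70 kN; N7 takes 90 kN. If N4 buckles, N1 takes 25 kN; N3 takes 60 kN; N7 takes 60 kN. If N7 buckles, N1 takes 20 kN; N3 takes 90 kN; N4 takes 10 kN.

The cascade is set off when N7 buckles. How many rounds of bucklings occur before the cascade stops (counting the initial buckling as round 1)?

Round 1 — N7 buckles (initial).
  N1: +20 → 20 < 110
  N3: +90 → 90 ≥ 70
  N4: +10 → 10 < 90
Round 2 — N3 buckles.
  N1: +70 → 90 < 110
No further bucklings.

2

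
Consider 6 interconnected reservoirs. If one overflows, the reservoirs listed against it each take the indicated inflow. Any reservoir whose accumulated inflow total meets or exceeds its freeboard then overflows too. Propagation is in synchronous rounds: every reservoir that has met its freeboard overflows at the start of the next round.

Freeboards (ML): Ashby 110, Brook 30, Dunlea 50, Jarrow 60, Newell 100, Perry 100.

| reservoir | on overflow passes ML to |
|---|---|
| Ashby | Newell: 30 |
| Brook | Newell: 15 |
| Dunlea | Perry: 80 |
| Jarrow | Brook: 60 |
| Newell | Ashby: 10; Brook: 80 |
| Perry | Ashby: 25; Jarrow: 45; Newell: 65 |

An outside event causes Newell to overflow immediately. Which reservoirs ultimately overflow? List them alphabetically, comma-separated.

Brook, Newell

Round 1 — Newell overflows (initial).
  Ashby: +10 → 10 < 110
  Brook: +80 → 80 ≥ 30
Round 2 — Brook overflows.
No further overflows.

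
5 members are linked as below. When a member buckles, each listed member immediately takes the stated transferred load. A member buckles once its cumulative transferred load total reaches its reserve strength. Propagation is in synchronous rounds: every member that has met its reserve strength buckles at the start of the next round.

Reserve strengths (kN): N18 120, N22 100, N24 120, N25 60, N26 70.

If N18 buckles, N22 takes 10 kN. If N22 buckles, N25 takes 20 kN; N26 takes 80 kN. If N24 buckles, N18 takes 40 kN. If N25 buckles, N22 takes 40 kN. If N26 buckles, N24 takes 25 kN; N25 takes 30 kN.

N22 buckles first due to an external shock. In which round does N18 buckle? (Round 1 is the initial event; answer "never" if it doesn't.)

Round 1 — N22 buckles (initial).
  N25: +20 → 20 < 60
  N26: +80 → 80 ≥ 70
Round 2 — N26 buckles.
  N24: +25 → 25 < 120
  N25: +30 → 50 < 60
No further bucklings.

never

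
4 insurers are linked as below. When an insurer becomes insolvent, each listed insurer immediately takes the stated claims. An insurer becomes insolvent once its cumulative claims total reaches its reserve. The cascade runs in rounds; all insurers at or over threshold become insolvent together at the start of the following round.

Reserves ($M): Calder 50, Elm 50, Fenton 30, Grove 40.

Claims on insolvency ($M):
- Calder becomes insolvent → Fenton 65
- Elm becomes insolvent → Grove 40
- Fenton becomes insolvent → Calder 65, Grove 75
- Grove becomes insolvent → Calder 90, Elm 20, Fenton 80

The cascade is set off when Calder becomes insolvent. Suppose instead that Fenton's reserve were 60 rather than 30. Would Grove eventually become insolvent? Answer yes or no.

yes

With Fenton's reserve at 60:
Round 1 — Calder becomes insolvent (initial).
  Fenton: +65 → 65 ≥ 60
Round 2 — Fenton becomes insolvent.
  Grove: +75 → 75 ≥ 40
Round 3 — Grove becomes insolvent.
  Elm: +20 → 20 < 50
No further insolvencies.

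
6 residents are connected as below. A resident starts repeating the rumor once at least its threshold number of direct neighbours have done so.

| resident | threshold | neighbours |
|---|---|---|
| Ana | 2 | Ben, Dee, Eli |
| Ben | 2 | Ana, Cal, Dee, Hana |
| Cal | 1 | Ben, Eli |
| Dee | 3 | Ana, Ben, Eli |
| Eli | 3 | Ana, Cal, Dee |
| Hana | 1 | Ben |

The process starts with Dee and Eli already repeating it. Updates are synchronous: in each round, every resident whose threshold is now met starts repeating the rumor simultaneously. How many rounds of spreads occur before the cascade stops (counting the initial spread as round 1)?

4

Round 1 — Dee, Eli start repeating the rumor (initial).
Round 2 — checking thresholds:
  Ana: 2 of 3 neighbours ≥ 2, starts repeating the rumor.
  Ben: 1 of 4 neighbours < 2, not yet.
  Cal: 1 of 2 neighbours ≥ 1, starts repeating the rumor.
Round 3 — checking thresholds:
  Ben: 3 of 4 neighbours ≥ 2, starts repeating the rumor.
Round 4 — checking thresholds:
  Hana: 1 of 1 neighbours ≥ 1, starts repeating the rumor.
Round 5 — no new spreads; cascade stops.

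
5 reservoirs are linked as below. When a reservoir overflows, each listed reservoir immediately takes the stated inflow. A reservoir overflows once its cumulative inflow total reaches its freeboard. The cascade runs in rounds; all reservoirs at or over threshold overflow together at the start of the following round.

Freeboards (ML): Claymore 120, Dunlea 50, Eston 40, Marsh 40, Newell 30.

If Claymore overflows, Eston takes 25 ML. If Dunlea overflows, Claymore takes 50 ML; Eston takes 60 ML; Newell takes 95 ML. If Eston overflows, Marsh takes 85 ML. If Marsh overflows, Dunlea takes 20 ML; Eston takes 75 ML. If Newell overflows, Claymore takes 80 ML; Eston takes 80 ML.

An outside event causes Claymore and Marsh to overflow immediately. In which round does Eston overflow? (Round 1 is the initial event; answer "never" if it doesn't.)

Round 1 — Claymore, Marsh overflow (initial).
  Dunlea: +20 → 20 < 50
  Eston: +25+75 → 100 ≥ 40
Round 2 — Eston overflows.
No further overflows.

2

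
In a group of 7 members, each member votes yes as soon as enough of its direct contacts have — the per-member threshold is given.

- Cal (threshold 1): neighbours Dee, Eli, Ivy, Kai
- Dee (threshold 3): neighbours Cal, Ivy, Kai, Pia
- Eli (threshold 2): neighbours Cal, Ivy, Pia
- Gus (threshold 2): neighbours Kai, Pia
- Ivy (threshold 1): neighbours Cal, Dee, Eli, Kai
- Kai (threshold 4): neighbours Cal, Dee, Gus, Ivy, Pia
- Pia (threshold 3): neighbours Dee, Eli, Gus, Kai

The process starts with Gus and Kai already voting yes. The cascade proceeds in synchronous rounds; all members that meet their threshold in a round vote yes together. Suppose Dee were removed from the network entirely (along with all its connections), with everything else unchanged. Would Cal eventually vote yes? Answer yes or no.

yes

With Dee removed:
Round 1 — Gus, Kai vote yes (initial).
Round 2 — checking thresholds:
  Cal: 1 of 3 neighbours ≥ 1, votes yes.
  Ivy: 1 of 3 neighbours ≥ 1, votes yes.
  Pia: 2 of 3 neighbours < 3, below threshold.
Round 3 — checking thresholds:
  Eli: 2 of 3 neighbours ≥ 2, votes yes.
  Pia: 2 of 3 neighbours < 3, below threshold.
Round 4 — checking thresholds:
  Pia: 3 of 3 neighbours ≥ 3, votes yes.
Round 5 — no new yes votes; cascade stops.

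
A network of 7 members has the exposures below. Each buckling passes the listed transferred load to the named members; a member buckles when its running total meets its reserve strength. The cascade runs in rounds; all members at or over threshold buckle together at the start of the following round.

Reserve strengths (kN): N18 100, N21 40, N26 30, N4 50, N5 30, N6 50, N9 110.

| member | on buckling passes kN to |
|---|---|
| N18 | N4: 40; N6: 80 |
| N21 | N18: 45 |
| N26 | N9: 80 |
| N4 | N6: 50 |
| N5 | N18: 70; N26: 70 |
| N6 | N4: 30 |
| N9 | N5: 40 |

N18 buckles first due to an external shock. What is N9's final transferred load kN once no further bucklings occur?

Round 1 — N18 buckles (initial).
  N4: +40 → 40 < 50
  N6: +80 → 80 ≥ 50
Round 2 — N6 buckles.
  N4: +30 → 70 ≥ 50
Round 3 — N4 buckles.
No further bucklings.

0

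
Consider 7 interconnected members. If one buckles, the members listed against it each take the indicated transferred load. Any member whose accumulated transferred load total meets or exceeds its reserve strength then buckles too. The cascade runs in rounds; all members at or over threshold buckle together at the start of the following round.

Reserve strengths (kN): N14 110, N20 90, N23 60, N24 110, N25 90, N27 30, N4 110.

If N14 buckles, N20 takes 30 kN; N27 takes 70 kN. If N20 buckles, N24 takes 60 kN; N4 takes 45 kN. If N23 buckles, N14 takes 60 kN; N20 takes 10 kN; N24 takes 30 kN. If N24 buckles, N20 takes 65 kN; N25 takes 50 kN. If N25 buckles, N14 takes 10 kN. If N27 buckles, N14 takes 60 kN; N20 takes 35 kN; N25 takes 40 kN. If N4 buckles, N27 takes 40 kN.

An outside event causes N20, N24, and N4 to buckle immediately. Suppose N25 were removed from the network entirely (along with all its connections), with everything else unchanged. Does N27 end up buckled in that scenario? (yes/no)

With N25 removed:
Round 1 — N20, N24, N4 buckle (initial).
  N27: +40 → 40 ≥ 30
Round 2 — N27 buckles.
  N14: +60 → 60 < 110
No further bucklings.

yes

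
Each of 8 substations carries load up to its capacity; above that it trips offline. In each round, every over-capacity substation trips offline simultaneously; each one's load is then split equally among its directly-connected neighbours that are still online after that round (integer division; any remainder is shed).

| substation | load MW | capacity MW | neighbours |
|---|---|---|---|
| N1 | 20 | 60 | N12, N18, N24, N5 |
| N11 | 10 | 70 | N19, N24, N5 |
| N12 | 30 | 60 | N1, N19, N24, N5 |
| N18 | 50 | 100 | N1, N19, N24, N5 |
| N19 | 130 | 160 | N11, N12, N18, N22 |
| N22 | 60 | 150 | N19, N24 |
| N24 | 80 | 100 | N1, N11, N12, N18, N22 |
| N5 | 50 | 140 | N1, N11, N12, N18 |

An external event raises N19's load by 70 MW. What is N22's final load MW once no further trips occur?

136

Round 1 — N19 at 200 > 160. N19 trips offline.
  N19 sheds 200 MW to N11, N12, N18, N22: 50 each.
    N11: 10+50 = 60 ≤ 70
    N12: 30+50 = 80 > 60
    N18: 50+50 = 100 ≤ 100
    N22: 60+50 = 110 ≤ 150
Round 2 — N12 trips offline.
  N12 sheds 80 MW to N1, N24, N5: 26 each (2 lost).
    N1: 20+26 = 46 ≤ 60
    N24: 80+26 = 106 > 100
    N5: 50+26 = 76 ≤ 140
Round 3 — N24 trips offline.
  N24 sheds 106 MW to N1, N11, N18, N22: 26 each (2 lost).
    N1: 46+26 = 72 > 60
    N11: 60+26 = 86 > 70
    N18: 100+26 = 126 > 100
    N22: 110+26 = 136 ≤ 150
Round 4 — N1, N11, N18 trip offline.
  N1 sheds 72 MW to N5: 72 each.
    N5: 76+72 = 148 > 140
  N11 sheds 86 MW to N5: 86 each.
    N5: 148+86 = 234 > 140
  N18 sheds 126 MW to N5: 126 each.
    N5: 234+126 = 360 > 140
Round 5 — N5 trips offline.
  N5 sheds 360 MW: no online neighbours, lost.
No further trips.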